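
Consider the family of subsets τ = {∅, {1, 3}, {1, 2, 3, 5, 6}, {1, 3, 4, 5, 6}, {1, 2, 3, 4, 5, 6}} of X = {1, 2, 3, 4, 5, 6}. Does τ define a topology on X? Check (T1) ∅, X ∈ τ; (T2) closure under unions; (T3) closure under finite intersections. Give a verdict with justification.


τ is NOT a topology on X.

Axiom (T1): ∅ ∈ τ? Yes; X ∈ τ? Yes.
Axiom (T2/T3): check pairwise unions and intersections of members of τ.
Counterexample for (T3): {1, 2, 3, 5, 6} ∩ {1, 3, 4, 5, 6} = {1, 3, 5, 6} ∉ τ. Therefore τ is NOT a topology.


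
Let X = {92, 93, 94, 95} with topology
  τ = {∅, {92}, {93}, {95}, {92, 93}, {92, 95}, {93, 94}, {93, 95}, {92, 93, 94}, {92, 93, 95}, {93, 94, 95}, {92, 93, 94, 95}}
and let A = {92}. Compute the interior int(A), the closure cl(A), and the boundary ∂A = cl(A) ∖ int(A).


int(A) = {92}, cl(A) = {92}, ∂A = ∅.

Closed sets in (X, τ) are complements of opens:
  closed(X, τ) = {∅, {92}, {94}, {95}, {92, 94}, {92, 95}, {93, 94}, {94, 95}, {92, 93, 94}, {92, 94, 95}, {93, 94, 95}, {92, 93, 94, 95}}.
int(A) = ⋃ {U ∈ τ : U ⊆ A}. Opens contained in A: ∅, {92}.
Taking the union of these: int(A) = {92}.
cl(A) = ⋂ {C closed : A ⊆ C}. Closed sets containing A: {92}, {92, 94}, {92, 95}, {92, 93, 94}, {92, 94, 95}, {92, 93, 94, 95}.
Intersecting these: cl(A) = {92}.
∂A = cl(A) ∖ int(A) = {92} ∖ {92} = ∅.


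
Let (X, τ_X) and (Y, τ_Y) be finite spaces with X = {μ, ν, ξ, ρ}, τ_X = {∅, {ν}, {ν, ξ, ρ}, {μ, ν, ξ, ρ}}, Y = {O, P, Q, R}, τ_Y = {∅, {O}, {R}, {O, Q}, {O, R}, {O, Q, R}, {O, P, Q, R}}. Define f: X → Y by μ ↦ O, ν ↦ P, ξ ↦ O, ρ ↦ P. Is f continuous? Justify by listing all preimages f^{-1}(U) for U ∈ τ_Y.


f is NOT continuous.

Compute f^{-1}(U) for each U ∈ τ_Y:
  U = ∅: f^{-1}(U) = ∅ ∈ τ_X ✓.
  U = {O}: f^{-1}(U) = {μ, ξ} ∉ τ_X ✗.
  U = {R}: f^{-1}(U) = ∅ ∈ τ_X ✓.
  U = {O, Q}: f^{-1}(U) = {μ, ξ} ∉ τ_X ✗.
  U = {O, R}: f^{-1}(U) = {μ, ξ} ∉ τ_X ✗.
  U = {O, Q, R}: f^{-1}(U) = {μ, ξ} ∉ τ_X ✗.
  U = {O, P, Q, R}: f^{-1}(U) = {μ, ν, ξ, ρ} ∈ τ_X ✓.
Found U = {O} with f^{-1}(U) = {μ, ξ} not in τ_X. Therefore f is NOT continuous.


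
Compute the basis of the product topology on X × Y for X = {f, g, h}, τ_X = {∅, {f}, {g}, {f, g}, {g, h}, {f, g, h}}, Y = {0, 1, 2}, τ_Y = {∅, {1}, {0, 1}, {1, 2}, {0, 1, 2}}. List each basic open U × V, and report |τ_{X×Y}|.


Basis B = {∅ × ∅, {f} × {1}, {g} × {1}, {f} × {0, 1}, {f} × {1, 2}, {f, g} × {1}, {g} × {0, 1}, {g} × {1, 2}, {g, h} × {1}, {f} × {0, 1, 2}, {f, g, h} × {1}, {g} × {0, 1, 2}, {f, g} × {0, 1}, {f, g} × {1, 2}, {g, h} × {0, 1}, {g, h} × {1, 2}, {f, g} × {0, 1, 2}, {f, g, h} × {0, 1}, {f, g, h} × {1, 2}, {g, h} × {0, 1, 2}, {f, g, h} × {0, 1, 2}}; |τ_{X×Y}| = 70.

Enumerate products U × V with U ∈ τ_X, V ∈ τ_Y (deduplicated):
  ∅ × ∅ = {} (∅)
  {f} × {1} = {(f,1)}
  {g} × {1} = {(g,1)}
  {f} × {0, 1} = {(f,0), (f,1)}
  {f} × {1, 2} = {(f,1), (f,2)}
  {f, g} × {1} = {(f,1), (g,1)}
  {g} × {0, 1} = {(g,0), (g,1)}
  {g} × {1, 2} = {(g,1), (g,2)}
  {g, h} × {1} = {(g,1), (h,1)}
  {f} × {0, 1, 2} = {(f,0), (f,1), (f,2)}
  {f, g, h} × {1} = {(f,1), (g,1), (h,1)}
  {g} × {0, 1, 2} = {(g,0), (g,1), (g,2)}
  {f, g} × {0, 1} = {(f,0), (f,1), (g,0), (g,1)}
  {f, g} × {1, 2} = {(f,1), (f,2), (g,1), (g,2)}
  {g, h} × {0, 1} = {(g,0), (g,1), (h,0), (h,1)}
  {g, h} × {1, 2} = {(g,1), (g,2), (h,1), (h,2)}
  {f, g} × {0, 1, 2} = {(f,0), (f,1), (f,2), (g,0), (g,1), (g,2)}
  {f, g, h} × {0, 1} = {(f,0), (f,1), (g,0), (g,1), (h,0), (h,1)}
  {f, g, h} × {1, 2} = {(f,1), (f,2), (g,1), (g,2), (h,1), (h,2)}
  {g, h} × {0, 1, 2} = {(g,0), (g,1), (g,2), (h,0), (h,1), (h,2)}
  {f, g, h} × {0, 1, 2} = {(f,0), (f,1), (f,2), (g,0), (g,1), (g,2), (h,0), (h,1), (h,2)}
These 21 distinct sets form the basis B.
Close under arbitrary unions to get τ_{X×Y}; counting gives |τ_{X×Y}| = 70.


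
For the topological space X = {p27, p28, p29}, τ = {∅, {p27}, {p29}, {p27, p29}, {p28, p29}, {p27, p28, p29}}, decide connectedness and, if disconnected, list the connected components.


(X, τ) is disconnected; components = [{p27}, {p28, p29}].

Find clopen sets (U ∈ τ with X ∖ U ∈ τ):
  U = ∅, X ∖ U = {p27, p28, p29} — both open, so U is clopen.
  U = {p27}, X ∖ U = {p28, p29} — both open, so U is clopen.
  U = {p28, p29}, X ∖ U = {p27} — both open, so U is clopen.
  U = {p27, p28, p29}, X ∖ U = ∅ — both open, so U is clopen.
Nontrivial clopen(s) exist: e.g. {p28, p29}. So (X, τ) is disconnected.
Compute connected components by grouping points that agree on all clopens:
  component: {p27}
  component: {p28, p29}


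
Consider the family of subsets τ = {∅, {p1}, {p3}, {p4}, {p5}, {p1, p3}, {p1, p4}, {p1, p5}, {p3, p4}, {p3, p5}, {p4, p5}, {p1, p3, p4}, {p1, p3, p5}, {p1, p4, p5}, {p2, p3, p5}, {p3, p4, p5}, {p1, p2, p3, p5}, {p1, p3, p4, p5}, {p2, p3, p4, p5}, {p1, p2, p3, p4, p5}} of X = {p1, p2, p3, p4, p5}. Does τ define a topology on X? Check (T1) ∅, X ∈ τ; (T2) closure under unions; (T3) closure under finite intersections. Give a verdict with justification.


τ IS a topology on X.

Axiom (T1): ∅ ∈ τ? Yes; X ∈ τ? Yes.
Axiom (T2/T3): check pairwise unions and intersections of members of τ.
All pairwise intersections and unions checked — each lies in τ. Therefore τ satisfies (T1), (T2), (T3): it IS a topology on X.


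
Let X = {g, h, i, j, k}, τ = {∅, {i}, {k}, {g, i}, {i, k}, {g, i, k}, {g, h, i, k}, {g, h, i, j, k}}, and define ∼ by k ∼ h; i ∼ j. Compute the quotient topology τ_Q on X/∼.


X/∼ = {[g], [h=k], [i=j]}; |τ_Q| = 2.

Equivalence classes: [g], [h=k], [i=j].
Quotient map π: X → X/∼ sends g ↦ [g], h ↦ [h=k], i ↦ [i=j], j ↦ [i=j], k ↦ [h=k].
For each subset V ⊆ X/∼, compute π^{-1}(V) ⊆ X and check whether π^{-1}(V) ∈ τ. V is open in τ_Q iff π^{-1}(V) ∈ τ.
  V = {}: π^{-1}(V) = ∅ ∈ τ ✓.
  V = {[g]}: π^{-1}(V) = {g} ∉ τ ✗.
  V = {[h=k]}: π^{-1}(V) = {h, k} ∉ τ ✗.
  V = {[g], [h=k]}: π^{-1}(V) = {g, h, k} ∉ τ ✗.
  V = {[i=j]}: π^{-1}(V) = {i, j} ∉ τ ✗.
  V = {[g], [i=j]}: π^{-1}(V) = {g, i, j} ∉ τ ✗.
  V = {[h=k], [i=j]}: π^{-1}(V) = {h, i, j, k} ∉ τ ✗.
  V = {[g], [h=k], [i=j]}: π^{-1}(V) = {g, h, i, j, k} ∈ τ ✓.
Open sets in the quotient: τ_Q = {{}, {[g], [h=k], [i=j]}} (2 elements).


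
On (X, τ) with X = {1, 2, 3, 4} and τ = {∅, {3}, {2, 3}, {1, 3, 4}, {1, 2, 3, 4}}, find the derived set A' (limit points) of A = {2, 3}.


A' = {1, 2, 4}

For each x ∈ X, list the open sets U ∈ τ with x ∈ U, then check whether U ∩ (A ∖ {x}) ≠ ∅ for every such U.
  x = 1: opens ∋ x are {1, 3, 4}, {1, 2, 3, 4}; each meets A ∖ {1}, so x IS a limit point.
  x = 2: opens ∋ x are {2, 3}, {1, 2, 3, 4}; each meets A ∖ {2}, so x IS a limit point.
  x = 3: open {3} ∋ x has {3} ∩ (A ∖ {3}) = ∅, so x is NOT a limit point.
  x = 4: opens ∋ x are {1, 3, 4}, {1, 2, 3, 4}; each meets A ∖ {4}, so x IS a limit point.
Collecting: A' = {1, 2, 4}.


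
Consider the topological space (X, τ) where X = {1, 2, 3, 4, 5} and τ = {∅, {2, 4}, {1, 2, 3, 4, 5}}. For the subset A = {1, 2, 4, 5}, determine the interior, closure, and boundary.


int(A) = {2, 4}, cl(A) = {1, 2, 3, 4, 5}, ∂A = {1, 3, 5}.

Closed sets in (X, τ) are complements of opens:
  closed(X, τ) = {∅, {1, 3, 5}, {1, 2, 3, 4, 5}}.
int(A) = ⋃ {U ∈ τ : U ⊆ A}. Opens contained in A: ∅, {2, 4}.
Taking the union of these: int(A) = {2, 4}.
cl(A) = ⋂ {C closed : A ⊆ C}. Closed sets containing A: {1, 2, 3, 4, 5}.
Intersecting these: cl(A) = {1, 2, 3, 4, 5}.
∂A = cl(A) ∖ int(A) = {1, 2, 3, 4, 5} ∖ {2, 4} = {1, 3, 5}.


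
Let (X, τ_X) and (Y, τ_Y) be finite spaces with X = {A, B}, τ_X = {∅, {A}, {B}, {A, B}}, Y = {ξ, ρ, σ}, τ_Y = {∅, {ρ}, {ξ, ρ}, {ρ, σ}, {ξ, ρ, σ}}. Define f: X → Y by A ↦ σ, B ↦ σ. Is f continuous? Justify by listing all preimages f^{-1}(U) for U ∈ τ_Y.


f IS continuous.

Compute f^{-1}(U) for each U ∈ τ_Y:
  U = ∅: f^{-1}(U) = ∅ ∈ τ_X ✓.
  U = {ρ}: f^{-1}(U) = ∅ ∈ τ_X ✓.
  U = {ξ, ρ}: f^{-1}(U) = ∅ ∈ τ_X ✓.
  U = {ρ, σ}: f^{-1}(U) = {A, B} ∈ τ_X ✓.
  U = {ξ, ρ, σ}: f^{-1}(U) = {A, B} ∈ τ_X ✓.
Every preimage lies in τ_X, so f IS continuous.


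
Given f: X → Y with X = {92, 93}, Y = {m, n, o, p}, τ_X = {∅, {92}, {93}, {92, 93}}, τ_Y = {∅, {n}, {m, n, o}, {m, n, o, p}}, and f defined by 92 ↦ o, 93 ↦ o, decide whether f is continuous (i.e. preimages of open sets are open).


f IS continuous.

Compute f^{-1}(U) for each U ∈ τ_Y:
  U = ∅: f^{-1}(U) = ∅ ∈ τ_X ✓.
  U = {n}: f^{-1}(U) = ∅ ∈ τ_X ✓.
  U = {m, n, o}: f^{-1}(U) = {92, 93} ∈ τ_X ✓.
  U = {m, n, o, p}: f^{-1}(U) = {92, 93} ∈ τ_X ✓.
Every preimage lies in τ_X, so f IS continuous.


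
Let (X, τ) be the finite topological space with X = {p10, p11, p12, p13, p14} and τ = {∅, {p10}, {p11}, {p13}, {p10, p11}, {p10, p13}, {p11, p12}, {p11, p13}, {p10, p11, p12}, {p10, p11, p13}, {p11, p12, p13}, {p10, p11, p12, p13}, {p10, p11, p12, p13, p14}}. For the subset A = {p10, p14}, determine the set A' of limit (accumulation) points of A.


A' = {p14}

For each x ∈ X, list the open sets U ∈ τ with x ∈ U, then check whether U ∩ (A ∖ {x}) ≠ ∅ for every such U.
  x = p10: open {p10} ∋ x has {p10} ∩ (A ∖ {p10}) = ∅, so x is NOT a limit point.
  x = p11: open {p11} ∋ x has {p11} ∩ (A ∖ {p11}) = ∅, so x is NOT a limit point.
  x = p12: open {p11, p12} ∋ x has {p11, p12} ∩ (A ∖ {p12}) = ∅, so x is NOT a limit point.
  x = p13: open {p13} ∋ x has {p13} ∩ (A ∖ {p13}) = ∅, so x is NOT a limit point.
  x = p14: opens ∋ x are {p10, p11, p12, p13, p14}; each meets A ∖ {p14}, so x IS a limit point.
Collecting: A' = {p14}.


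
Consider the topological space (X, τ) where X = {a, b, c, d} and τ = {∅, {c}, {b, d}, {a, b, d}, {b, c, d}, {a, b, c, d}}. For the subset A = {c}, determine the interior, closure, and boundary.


int(A) = {c}, cl(A) = {c}, ∂A = ∅.

Closed sets in (X, τ) are complements of opens:
  closed(X, τ) = {∅, {a}, {c}, {a, c}, {a, b, d}, {a, b, c, d}}.
int(A) = ⋃ {U ∈ τ : U ⊆ A}. Opens contained in A: ∅, {c}.
Taking the union of these: int(A) = {c}.
cl(A) = ⋂ {C closed : A ⊆ C}. Closed sets containing A: {c}, {a, c}, {a, b, c, d}.
Intersecting these: cl(A) = {c}.
∂A = cl(A) ∖ int(A) = {c} ∖ {c} = ∅.


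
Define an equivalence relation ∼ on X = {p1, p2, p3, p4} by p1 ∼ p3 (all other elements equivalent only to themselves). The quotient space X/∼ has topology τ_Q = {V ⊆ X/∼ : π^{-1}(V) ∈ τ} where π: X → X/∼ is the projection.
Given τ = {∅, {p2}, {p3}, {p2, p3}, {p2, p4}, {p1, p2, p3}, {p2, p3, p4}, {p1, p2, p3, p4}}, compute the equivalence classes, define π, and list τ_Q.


X/∼ = {[p1=p3], [p2], [p4]}; |τ_Q| = 5.

Equivalence classes: [p1=p3], [p2], [p4].
Quotient map π: X → X/∼ sends p1 ↦ [p1=p3], p2 ↦ [p2], p3 ↦ [p1=p3], p4 ↦ [p4].
For each subset V ⊆ X/∼, compute π^{-1}(V) ⊆ X and check whether π^{-1}(V) ∈ τ. V is open in τ_Q iff π^{-1}(V) ∈ τ.
  V = {}: π^{-1}(V) = ∅ ∈ τ ✓.
  V = {[p1=p3]}: π^{-1}(V) = {p1, p3} ∉ τ ✗.
  V = {[p2]}: π^{-1}(V) = {p2} ∈ τ ✓.
  V = {[p1=p3], [p2]}: π^{-1}(V) = {p1, p2, p3} ∈ τ ✓.
  V = {[p4]}: π^{-1}(V) = {p4} ∉ τ ✗.
  V = {[p1=p3], [p4]}: π^{-1}(V) = {p1, p3, p4} ∉ τ ✗.
  V = {[p2], [p4]}: π^{-1}(V) = {p2, p4} ∈ τ ✓.
  V = {[p1=p3], [p2], [p4]}: π^{-1}(V) = {p1, p2, p3, p4} ∈ τ ✓.
Open sets in the quotient: τ_Q = {{}, {[p2]}, {[p1=p3], [p2]}, {[p2], [p4]}, {[p1=p3], [p2], [p4]}} (5 elements).


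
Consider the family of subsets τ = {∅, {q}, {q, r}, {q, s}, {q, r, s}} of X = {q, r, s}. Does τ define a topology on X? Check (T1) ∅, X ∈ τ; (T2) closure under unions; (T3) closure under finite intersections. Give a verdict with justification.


τ IS a topology on X.

Axiom (T1): ∅ ∈ τ? Yes; X ∈ τ? Yes.
Axiom (T2/T3): check pairwise unions and intersections of members of τ.
All pairwise intersections and unions checked — each lies in τ. Therefore τ satisfies (T1), (T2), (T3): it IS a topology on X.


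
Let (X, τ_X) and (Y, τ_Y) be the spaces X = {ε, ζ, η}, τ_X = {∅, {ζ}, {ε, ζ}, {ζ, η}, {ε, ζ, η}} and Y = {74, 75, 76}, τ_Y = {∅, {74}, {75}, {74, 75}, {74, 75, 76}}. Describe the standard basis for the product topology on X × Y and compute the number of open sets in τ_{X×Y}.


Basis B = {∅ × ∅, {ζ} × {74}, {ζ} × {75}, {ε, ζ} × {74}, {ε, ζ} × {75}, {ζ} × {74, 75}, {ζ, η} × {74}, {ζ, η} × {75}, {ε, ζ, η} × {74}, {ε, ζ, η} × {75}, {ζ} × {74, 75, 76}, {ε, ζ} × {74, 75}, {ζ, η} × {74, 75}, {ε, ζ} × {74, 75, 76}, {ε, ζ, η} × {74, 75}, {ζ, η} × {74, 75, 76}, {ε, ζ, η} × {74, 75, 76}}; |τ_{X×Y}| = 50.

Enumerate products U × V with U ∈ τ_X, V ∈ τ_Y (deduplicated):
  ∅ × ∅ = {} (∅)
  {ζ} × {74} = {(ζ,74)}
  {ζ} × {75} = {(ζ,75)}
  {ε, ζ} × {74} = {(ε,74), (ζ,74)}
  {ε, ζ} × {75} = {(ε,75), (ζ,75)}
  {ζ} × {74, 75} = {(ζ,74), (ζ,75)}
  {ζ, η} × {74} = {(ζ,74), (η,74)}
  {ζ, η} × {75} = {(ζ,75), (η,75)}
  {ε, ζ, η} × {74} = {(ε,74), (ζ,74), (η,74)}
  {ε, ζ, η} × {75} = {(ε,75), (ζ,75), (η,75)}
  {ζ} × {74, 75, 76} = {(ζ,74), (ζ,75), (ζ,76)}
  {ε, ζ} × {74, 75} = {(ε,74), (ε,75), (ζ,74), (ζ,75)}
  {ζ, η} × {74, 75} = {(ζ,74), (ζ,75), (η,74), (η,75)}
  {ε, ζ} × {74, 75, 76} = {(ε,74), (ε,75), (ε,76), (ζ,74), (ζ,75), (ζ,76)}
  {ε, ζ, η} × {74, 75} = {(ε,74), (ε,75), (ζ,74), (ζ,75), (η,74), (η,75)}
  {ζ, η} × {74, 75, 76} = {(ζ,74), (ζ,75), (ζ,76), (η,74), (η,75), (η,76)}
  {ε, ζ, η} × {74, 75, 76} = {(ε,74), (ε,75), (ε,76), (ζ,74), (ζ,75), (ζ,76), (η,74), (η,75), (η,76)}
These 17 distinct sets form the basis B.
Close under arbitrary unions to get τ_{X×Y}; counting gives |τ_{X×Y}| = 50.


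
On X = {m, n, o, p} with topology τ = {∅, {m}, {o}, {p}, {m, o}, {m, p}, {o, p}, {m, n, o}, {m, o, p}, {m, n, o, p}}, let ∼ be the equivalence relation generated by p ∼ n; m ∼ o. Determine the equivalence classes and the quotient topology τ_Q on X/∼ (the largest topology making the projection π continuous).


X/∼ = {[m=o], [n=p]}; |τ_Q| = 3.

Equivalence classes: [m=o], [n=p].
Quotient map π: X → X/∼ sends m ↦ [m=o], n ↦ [n=p], o ↦ [m=o], p ↦ [n=p].
For each subset V ⊆ X/∼, compute π^{-1}(V) ⊆ X and check whether π^{-1}(V) ∈ τ. V is open in τ_Q iff π^{-1}(V) ∈ τ.
  V = {}: π^{-1}(V) = ∅ ∈ τ ✓.
  V = {[m=o]}: π^{-1}(V) = {m, o} ∈ τ ✓.
  V = {[n=p]}: π^{-1}(V) = {n, p} ∉ τ ✗.
  V = {[m=o], [n=p]}: π^{-1}(V) = {m, n, o, p} ∈ τ ✓.
Open sets in the quotient: τ_Q = {{}, {[m=o]}, {[m=o], [n=p]}} (3 elements).


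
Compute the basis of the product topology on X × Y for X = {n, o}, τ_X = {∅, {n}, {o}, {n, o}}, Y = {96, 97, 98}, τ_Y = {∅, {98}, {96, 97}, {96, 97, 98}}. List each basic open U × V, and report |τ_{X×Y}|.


Basis B = {∅ × ∅, {n} × {98}, {o} × {98}, {n} × {96, 97}, {n, o} × {98}, {o} × {96, 97}, {n} × {96, 97, 98}, {o} × {96, 97, 98}, {n, o} × {96, 97}, {n, o} × {96, 97, 98}}; |τ_{X×Y}| = 16.

Enumerate products U × V with U ∈ τ_X, V ∈ τ_Y (deduplicated):
  ∅ × ∅ = {} (∅)
  {n} × {98} = {(n,98)}
  {o} × {98} = {(o,98)}
  {n} × {96, 97} = {(n,96), (n,97)}
  {n, o} × {98} = {(n,98), (o,98)}
  {o} × {96, 97} = {(o,96), (o,97)}
  {n} × {96, 97, 98} = {(n,96), (n,97), (n,98)}
  {o} × {96, 97, 98} = {(o,96), (o,97), (o,98)}
  {n, o} × {96, 97} = {(n,96), (n,97), (o,96), (o,97)}
  {n, o} × {96, 97, 98} = {(n,96), (n,97), (n,98), (o,96), (o,97), (o,98)}
These 10 distinct sets form the basis B.
Close under arbitrary unions to get τ_{X×Y}; counting gives |τ_{X×Y}| = 16.


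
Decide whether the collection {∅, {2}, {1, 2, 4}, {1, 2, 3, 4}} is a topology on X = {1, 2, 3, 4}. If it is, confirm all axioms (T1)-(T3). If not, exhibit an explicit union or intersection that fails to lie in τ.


τ IS a topology on X.

Axiom (T1): ∅ ∈ τ? Yes; X ∈ τ? Yes.
Axiom (T2/T3): check pairwise unions and intersections of members of τ.
All pairwise intersections and unions checked — each lies in τ. Therefore τ satisfies (T1), (T2), (T3): it IS a topology on X.


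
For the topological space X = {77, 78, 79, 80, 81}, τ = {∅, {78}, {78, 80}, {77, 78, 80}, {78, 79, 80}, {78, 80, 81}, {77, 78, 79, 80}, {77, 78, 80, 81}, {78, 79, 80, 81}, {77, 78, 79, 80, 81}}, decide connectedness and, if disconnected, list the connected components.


(X, τ) is connected.

Find clopen sets (U ∈ τ with X ∖ U ∈ τ):
  U = ∅, X ∖ U = {77, 78, 79, 80, 81} — both open, so U is clopen.
  U = {77, 78, 79, 80, 81}, X ∖ U = ∅ — both open, so U is clopen.
Only trivial clopens (∅ and X) exist, so (X, τ) is connected.
Compute connected components by grouping points that agree on all clopens:
  component: {77, 78, 79, 80, 81}


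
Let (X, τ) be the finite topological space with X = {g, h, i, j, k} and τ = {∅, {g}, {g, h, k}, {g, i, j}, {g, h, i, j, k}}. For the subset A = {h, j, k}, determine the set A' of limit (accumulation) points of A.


A' = {h, i, k}

For each x ∈ X, list the open sets U ∈ τ with x ∈ U, then check whether U ∩ (A ∖ {x}) ≠ ∅ for every such U.
  x = g: open {g} ∋ x has {g} ∩ (A ∖ {g}) = ∅, so x is NOT a limit point.
  x = h: opens ∋ x are {g, h, k}, {g, h, i, j, k}; each meets A ∖ {h}, so x IS a limit point.
  x = i: opens ∋ x are {g, i, j}, {g, h, i, j, k}; each meets A ∖ {i}, so x IS a limit point.
  x = j: open {g, i, j} ∋ x has {g, i, j} ∩ (A ∖ {j}) = ∅, so x is NOT a limit point.
  x = k: opens ∋ x are {g, h, k}, {g, h, i, j, k}; each meets A ∖ {k}, so x IS a limit point.
Collecting: A' = {h, i, k}.


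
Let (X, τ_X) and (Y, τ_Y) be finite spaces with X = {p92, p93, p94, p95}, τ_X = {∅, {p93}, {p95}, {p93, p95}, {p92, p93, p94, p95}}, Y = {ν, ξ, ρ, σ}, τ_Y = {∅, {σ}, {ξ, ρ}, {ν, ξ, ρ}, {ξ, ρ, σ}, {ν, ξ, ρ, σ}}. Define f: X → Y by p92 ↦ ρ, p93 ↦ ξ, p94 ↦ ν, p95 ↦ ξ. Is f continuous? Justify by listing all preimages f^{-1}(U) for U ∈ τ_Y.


f is NOT continuous.

Compute f^{-1}(U) for each U ∈ τ_Y:
  U = ∅: f^{-1}(U) = ∅ ∈ τ_X ✓.
  U = {σ}: f^{-1}(U) = ∅ ∈ τ_X ✓.
  U = {ξ, ρ}: f^{-1}(U) = {p92, p93, p95} ∉ τ_X ✗.
  U = {ν, ξ, ρ}: f^{-1}(U) = {p92, p93, p94, p95} ∈ τ_X ✓.
  U = {ξ, ρ, σ}: f^{-1}(U) = {p92, p93, p95} ∉ τ_X ✗.
  U = {ν, ξ, ρ, σ}: f^{-1}(U) = {p92, p93, p94, p95} ∈ τ_X ✓.
Found U = {ξ, ρ} with f^{-1}(U) = {p92, p93, p95} not in τ_X. Therefore f is NOT continuous.


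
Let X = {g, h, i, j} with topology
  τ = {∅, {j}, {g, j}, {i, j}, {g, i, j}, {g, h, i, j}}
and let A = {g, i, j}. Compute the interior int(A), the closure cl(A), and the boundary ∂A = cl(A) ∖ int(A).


int(A) = {g, i, j}, cl(A) = {g, h, i, j}, ∂A = {h}.

Closed sets in (X, τ) are complements of opens:
  closed(X, τ) = {∅, {h}, {g, h}, {h, i}, {g, h, i}, {g, h, i, j}}.
int(A) = ⋃ {U ∈ τ : U ⊆ A}. Opens contained in A: ∅, {j}, {g, j}, {i, j}, {g, i, j}.
Taking the union of these: int(A) = {g, i, j}.
cl(A) = ⋂ {C closed : A ⊆ C}. Closed sets containing A: {g, h, i, j}.
Intersecting these: cl(A) = {g, h, i, j}.
∂A = cl(A) ∖ int(A) = {g, h, i, j} ∖ {g, i, j} = {h}.


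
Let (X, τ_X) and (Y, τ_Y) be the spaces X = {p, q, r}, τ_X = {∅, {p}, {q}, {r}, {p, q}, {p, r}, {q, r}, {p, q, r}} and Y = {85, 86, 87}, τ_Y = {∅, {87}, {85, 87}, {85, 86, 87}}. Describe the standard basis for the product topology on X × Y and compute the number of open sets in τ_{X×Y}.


Basis B = {∅ × ∅, {p} × {87}, {q} × {87}, {r} × {87}, {p} × {85, 87}, {p, q} × {87}, {p, r} × {87}, {q} × {85, 87}, {q, r} × {87}, {r} × {85, 87}, {p} × {85, 86, 87}, {p, q, r} × {87}, {q} × {85, 86, 87}, {r} × {85, 86, 87}, {p, q} × {85, 87}, {p, r} × {85, 87}, {q, r} × {85, 87}, {p, q} × {85, 86, 87}, {p, r} × {85, 86, 87}, {p, q, r} × {85, 87}, {q, r} × {85, 86, 87}, {p, q, r} × {85, 86, 87}}; |τ_{X×Y}| = 64.

Enumerate products U × V with U ∈ τ_X, V ∈ τ_Y (deduplicated):
  ∅ × ∅ = {} (∅)
  {p} × {87} = {(p,87)}
  {q} × {87} = {(q,87)}
  {r} × {87} = {(r,87)}
  {p} × {85, 87} = {(p,85), (p,87)}
  {p, q} × {87} = {(p,87), (q,87)}
  {p, r} × {87} = {(p,87), (r,87)}
  {q} × {85, 87} = {(q,85), (q,87)}
  {q, r} × {87} = {(q,87), (r,87)}
  {r} × {85, 87} = {(r,85), (r,87)}
  {p} × {85, 86, 87} = {(p,85), (p,86), (p,87)}
  {p, q, r} × {87} = {(p,87), (q,87), (r,87)}
  {q} × {85, 86, 87} = {(q,85), (q,86), (q,87)}
  {r} × {85, 86, 87} = {(r,85), (r,86), (r,87)}
  {p, q} × {85, 87} = {(p,85), (p,87), (q,85), (q,87)}
  {p, r} × {85, 87} = {(p,85), (p,87), (r,85), (r,87)}
  {q, r} × {85, 87} = {(q,85), (q,87), (r,85), (r,87)}
  {p, q} × {85, 86, 87} = {(p,85), (p,86), (p,87), (q,85), (q,86), (q,87)}
  {p, r} × {85, 86, 87} = {(p,85), (p,86), (p,87), (r,85), (r,86), (r,87)}
  {p, q, r} × {85, 87} = {(p,85), (p,87), (q,85), (q,87), (r,85), (r,87)}
  {q, r} × {85, 86, 87} = {(q,85), (q,86), (q,87), (r,85), (r,86), (r,87)}
  {p, q, r} × {85, 86, 87} = {(p,85), (p,86), (p,87), (q,85), (q,86), (q,87), (r,85), (r,86), (r,87)}
These 22 distinct sets form the basis B.
Close under arbitrary unions to get τ_{X×Y}; counting gives |τ_{X×Y}| = 64.


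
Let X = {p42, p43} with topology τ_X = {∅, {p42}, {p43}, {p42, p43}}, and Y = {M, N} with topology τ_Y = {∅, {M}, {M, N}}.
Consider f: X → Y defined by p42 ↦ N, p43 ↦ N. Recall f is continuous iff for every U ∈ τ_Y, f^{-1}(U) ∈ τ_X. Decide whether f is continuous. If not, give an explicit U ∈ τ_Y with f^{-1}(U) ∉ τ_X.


f IS continuous.

Compute f^{-1}(U) for each U ∈ τ_Y:
  U = ∅: f^{-1}(U) = ∅ ∈ τ_X ✓.
  U = {M}: f^{-1}(U) = ∅ ∈ τ_X ✓.
  U = {M, N}: f^{-1}(U) = {p42, p43} ∈ τ_X ✓.
Every preimage lies in τ_X, so f IS continuous.


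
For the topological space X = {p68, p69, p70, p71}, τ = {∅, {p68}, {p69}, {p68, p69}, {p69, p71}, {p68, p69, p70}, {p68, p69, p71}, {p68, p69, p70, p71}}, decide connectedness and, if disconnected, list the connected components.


(X, τ) is connected.

Find clopen sets (U ∈ τ with X ∖ U ∈ τ):
  U = ∅, X ∖ U = {p68, p69, p70, p71} — both open, so U is clopen.
  U = {p68, p69, p70, p71}, X ∖ U = ∅ — both open, so U is clopen.
Only trivial clopens (∅ and X) exist, so (X, τ) is connected.
Compute connected components by grouping points that agree on all clopens:
  component: {p68, p69, p70, p71}


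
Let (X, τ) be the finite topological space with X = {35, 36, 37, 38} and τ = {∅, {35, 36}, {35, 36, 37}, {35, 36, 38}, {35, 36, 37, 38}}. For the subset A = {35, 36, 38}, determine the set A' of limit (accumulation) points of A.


A' = {35, 36, 37, 38}

For each x ∈ X, list the open sets U ∈ τ with x ∈ U, then check whether U ∩ (A ∖ {x}) ≠ ∅ for every such U.
  x = 35: opens ∋ x are {35, 36}, {35, 36, 37}, {35, 36, 38}, {35, 36, 37, 38}; each meets A ∖ {35}, so x IS a limit point.
  x = 36: opens ∋ x are {35, 36}, {35, 36, 37}, {35, 36, 38}, {35, 36, 37, 38}; each meets A ∖ {36}, so x IS a limit point.
  x = 37: opens ∋ x are {35, 36, 37}, {35, 36, 37, 38}; each meets A ∖ {37}, so x IS a limit point.
  x = 38: opens ∋ x are {35, 36, 38}, {35, 36, 37, 38}; each meets A ∖ {38}, so x IS a limit point.
Collecting: A' = {35, 36, 37, 38}.


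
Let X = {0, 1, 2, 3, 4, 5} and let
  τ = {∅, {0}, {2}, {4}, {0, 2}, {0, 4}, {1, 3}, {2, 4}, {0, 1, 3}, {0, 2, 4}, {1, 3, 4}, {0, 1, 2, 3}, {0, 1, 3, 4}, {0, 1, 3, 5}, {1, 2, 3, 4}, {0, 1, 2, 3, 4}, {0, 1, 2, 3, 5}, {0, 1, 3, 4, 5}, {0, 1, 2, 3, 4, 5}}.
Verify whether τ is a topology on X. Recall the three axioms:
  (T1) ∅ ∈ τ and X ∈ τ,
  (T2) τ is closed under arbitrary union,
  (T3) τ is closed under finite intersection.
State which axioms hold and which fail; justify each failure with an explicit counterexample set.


τ is NOT a topology on X.

Axiom (T1): ∅ ∈ τ? Yes; X ∈ τ? Yes.
Axiom (T2/T3): check pairwise unions and intersections of members of τ.
Counterexample for (T2): {2} ∪ {1, 3} = {1, 2, 3} ∉ τ. Therefore τ is NOT a topology.


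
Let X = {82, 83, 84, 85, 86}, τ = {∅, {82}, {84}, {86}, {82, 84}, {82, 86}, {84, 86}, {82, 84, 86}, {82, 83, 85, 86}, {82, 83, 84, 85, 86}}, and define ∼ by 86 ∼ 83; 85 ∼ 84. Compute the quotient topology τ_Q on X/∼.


X/∼ = {[82], [83=86], [84=85]}; |τ_Q| = 3.

Equivalence classes: [82], [83=86], [84=85].
Quotient map π: X → X/∼ sends 82 ↦ [82], 83 ↦ [83=86], 84 ↦ [84=85], 85 ↦ [84=85], 86 ↦ [83=86].
For each subset V ⊆ X/∼, compute π^{-1}(V) ⊆ X and check whether π^{-1}(V) ∈ τ. V is open in τ_Q iff π^{-1}(V) ∈ τ.
  V = {}: π^{-1}(V) = ∅ ∈ τ ✓.
  V = {[82]}: π^{-1}(V) = {82} ∈ τ ✓.
  V = {[83=86]}: π^{-1}(V) = {83, 86} ∉ τ ✗.
  V = {[82], [83=86]}: π^{-1}(V) = {82, 83, 86} ∉ τ ✗.
  V = {[84=85]}: π^{-1}(V) = {84, 85} ∉ τ ✗.
  V = {[82], [84=85]}: π^{-1}(V) = {82, 84, 85} ∉ τ ✗.
  V = {[83=86], [84=85]}: π^{-1}(V) = {83, 84, 85, 86} ∉ τ ✗.
  V = {[82], [83=86], [84=85]}: π^{-1}(V) = {82, 83, 84, 85, 86} ∈ τ ✓.
Open sets in the quotient: τ_Q = {{}, {[82]}, {[82], [83=86], [84=85]}} (3 elements).


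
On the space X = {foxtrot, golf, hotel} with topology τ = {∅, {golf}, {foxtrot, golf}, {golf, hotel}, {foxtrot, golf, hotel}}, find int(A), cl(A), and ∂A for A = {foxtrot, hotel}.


int(A) = ∅, cl(A) = {foxtrot, hotel}, ∂A = {foxtrot, hotel}.

Closed sets in (X, τ) are complements of opens:
  closed(X, τ) = {∅, {foxtrot}, {hotel}, {foxtrot, hotel}, {foxtrot, golf, hotel}}.
int(A) = ⋃ {U ∈ τ : U ⊆ A}. Opens contained in A: ∅.
Taking the union of these: int(A) = ∅.
cl(A) = ⋂ {C closed : A ⊆ C}. Closed sets containing A: {foxtrot, hotel}, {foxtrot, golf, hotel}.
Intersecting these: cl(A) = {foxtrot, hotel}.
∂A = cl(A) ∖ int(A) = {foxtrot, hotel} ∖ ∅ = {foxtrot, hotel}.


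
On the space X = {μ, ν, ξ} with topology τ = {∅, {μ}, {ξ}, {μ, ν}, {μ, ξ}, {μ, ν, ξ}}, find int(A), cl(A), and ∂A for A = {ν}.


int(A) = ∅, cl(A) = {ν}, ∂A = {ν}.

Closed sets in (X, τ) are complements of opens:
  closed(X, τ) = {∅, {ν}, {ξ}, {μ, ν}, {ν, ξ}, {μ, ν, ξ}}.
int(A) = ⋃ {U ∈ τ : U ⊆ A}. Opens contained in A: ∅.
Taking the union of these: int(A) = ∅.
cl(A) = ⋂ {C closed : A ⊆ C}. Closed sets containing A: {ν}, {μ, ν}, {ν, ξ}, {μ, ν, ξ}.
Intersecting these: cl(A) = {ν}.
∂A = cl(A) ∖ int(A) = {ν} ∖ ∅ = {ν}.


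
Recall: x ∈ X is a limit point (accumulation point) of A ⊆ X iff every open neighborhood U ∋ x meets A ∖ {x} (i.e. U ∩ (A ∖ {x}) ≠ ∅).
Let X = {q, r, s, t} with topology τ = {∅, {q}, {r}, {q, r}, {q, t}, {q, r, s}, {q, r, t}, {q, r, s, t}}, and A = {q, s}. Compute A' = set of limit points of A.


A' = {s, t}

For each x ∈ X, list the open sets U ∈ τ with x ∈ U, then check whether U ∩ (A ∖ {x}) ≠ ∅ for every such U.
  x = q: open {q} ∋ x has {q} ∩ (A ∖ {q}) = ∅, so x is NOT a limit point.
  x = r: open {r} ∋ x has {r} ∩ (A ∖ {r}) = ∅, so x is NOT a limit point.
  x = s: opens ∋ x are {q, r, s}, {q, r, s, t}; each meets A ∖ {s}, so x IS a limit point.
  x = t: opens ∋ x are {q, t}, {q, r, t}, {q, r, s, t}; each meets A ∖ {t}, so x IS a limit point.
Collecting: A' = {s, t}.


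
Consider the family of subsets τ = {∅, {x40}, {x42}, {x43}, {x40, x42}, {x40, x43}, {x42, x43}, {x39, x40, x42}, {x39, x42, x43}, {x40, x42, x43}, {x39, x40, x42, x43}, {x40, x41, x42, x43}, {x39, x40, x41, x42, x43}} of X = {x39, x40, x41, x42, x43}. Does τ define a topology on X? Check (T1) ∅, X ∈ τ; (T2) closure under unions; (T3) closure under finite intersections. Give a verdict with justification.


τ is NOT a topology on X.

Axiom (T1): ∅ ∈ τ? Yes; X ∈ τ? Yes.
Axiom (T2/T3): check pairwise unions and intersections of members of τ.
Counterexample for (T3): {x39, x40, x42} ∩ {x39, x42, x43} = {x39, x42} ∉ τ. Therefore τ is NOT a topology.


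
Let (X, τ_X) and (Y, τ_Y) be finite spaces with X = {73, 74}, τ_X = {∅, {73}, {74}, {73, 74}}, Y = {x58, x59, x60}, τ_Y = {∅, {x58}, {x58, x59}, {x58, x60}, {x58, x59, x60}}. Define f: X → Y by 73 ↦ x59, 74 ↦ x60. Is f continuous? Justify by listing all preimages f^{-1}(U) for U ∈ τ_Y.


f IS continuous.

Compute f^{-1}(U) for each U ∈ τ_Y:
  U = ∅: f^{-1}(U) = ∅ ∈ τ_X ✓.
  U = {x58}: f^{-1}(U) = ∅ ∈ τ_X ✓.
  U = {x58, x59}: f^{-1}(U) = {73} ∈ τ_X ✓.
  U = {x58, x60}: f^{-1}(U) = {74} ∈ τ_X ✓.
  U = {x58, x59, x60}: f^{-1}(U) = {73, 74} ∈ τ_X ✓.
Every preimage lies in τ_X, so f IS continuous.


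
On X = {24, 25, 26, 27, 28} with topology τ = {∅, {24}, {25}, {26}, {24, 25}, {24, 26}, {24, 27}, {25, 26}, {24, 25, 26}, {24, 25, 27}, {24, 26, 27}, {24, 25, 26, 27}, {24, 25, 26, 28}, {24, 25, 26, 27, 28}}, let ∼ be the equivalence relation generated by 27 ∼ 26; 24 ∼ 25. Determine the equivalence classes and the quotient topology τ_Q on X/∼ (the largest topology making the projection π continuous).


X/∼ = {[24=25], [26=27], [28]}; |τ_Q| = 4.

Equivalence classes: [24=25], [26=27], [28].
Quotient map π: X → X/∼ sends 24 ↦ [24=25], 25 ↦ [24=25], 26 ↦ [26=27], 27 ↦ [26=27], 28 ↦ [28].
For each subset V ⊆ X/∼, compute π^{-1}(V) ⊆ X and check whether π^{-1}(V) ∈ τ. V is open in τ_Q iff π^{-1}(V) ∈ τ.
  V = {}: π^{-1}(V) = ∅ ∈ τ ✓.
  V = {[24=25]}: π^{-1}(V) = {24, 25} ∈ τ ✓.
  V = {[26=27]}: π^{-1}(V) = {26, 27} ∉ τ ✗.
  V = {[24=25], [26=27]}: π^{-1}(V) = {24, 25, 26, 27} ∈ τ ✓.
  V = {[28]}: π^{-1}(V) = {28} ∉ τ ✗.
  V = {[24=25], [28]}: π^{-1}(V) = {24, 25, 28} ∉ τ ✗.
  V = {[26=27], [28]}: π^{-1}(V) = {26, 27, 28} ∉ τ ✗.
  V = {[24=25], [26=27], [28]}: π^{-1}(V) = {24, 25, 26, 27, 28} ∈ τ ✓.
Open sets in the quotient: τ_Q = {{}, {[24=25]}, {[24=25], [26=27]}, {[24=25], [26=27], [28]}} (4 elements).


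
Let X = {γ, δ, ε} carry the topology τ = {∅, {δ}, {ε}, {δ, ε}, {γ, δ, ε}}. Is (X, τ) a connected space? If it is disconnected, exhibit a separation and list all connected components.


(X, τ) is connected.

Find clopen sets (U ∈ τ with X ∖ U ∈ τ):
  U = ∅, X ∖ U = {γ, δ, ε} — both open, so U is clopen.
  U = {γ, δ, ε}, X ∖ U = ∅ — both open, so U is clopen.
Only trivial clopens (∅ and X) exist, so (X, τ) is connected.
Compute connected components by grouping points that agree on all clopens:
  component: {γ, δ, ε}


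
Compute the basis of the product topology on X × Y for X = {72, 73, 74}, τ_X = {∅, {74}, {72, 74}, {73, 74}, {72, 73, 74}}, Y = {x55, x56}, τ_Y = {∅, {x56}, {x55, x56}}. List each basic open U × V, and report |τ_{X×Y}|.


Basis B = {∅ × ∅, {74} × {x56}, {72, 74} × {x56}, {73, 74} × {x56}, {74} × {x55, x56}, {72, 73, 74} × {x56}, {72, 74} × {x55, x56}, {73, 74} × {x55, x56}, {72, 73, 74} × {x55, x56}}; |τ_{X×Y}| = 14.

Enumerate products U × V with U ∈ τ_X, V ∈ τ_Y (deduplicated):
  ∅ × ∅ = {} (∅)
  {74} × {x56} = {(74,x56)}
  {72, 74} × {x56} = {(72,x56), (74,x56)}
  {73, 74} × {x56} = {(73,x56), (74,x56)}
  {74} × {x55, x56} = {(74,x55), (74,x56)}
  {72, 73, 74} × {x56} = {(72,x56), (73,x56), (74,x56)}
  {72, 74} × {x55, x56} = {(72,x55), (72,x56), (74,x55), (74,x56)}
  {73, 74} × {x55, x56} = {(73,x55), (73,x56), (74,x55), (74,x56)}
  {72, 73, 74} × {x55, x56} = {(72,x55), (72,x56), (73,x55), (73,x56), (74,x55), (74,x56)}
These 9 distinct sets form the basis B.
Close under arbitrary unions to get τ_{X×Y}; counting gives |τ_{X×Y}| = 14.


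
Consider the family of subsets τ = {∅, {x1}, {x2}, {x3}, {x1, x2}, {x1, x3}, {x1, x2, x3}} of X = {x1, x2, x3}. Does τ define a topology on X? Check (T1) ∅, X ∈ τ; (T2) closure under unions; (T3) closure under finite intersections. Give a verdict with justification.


τ is NOT a topology on X.

Axiom (T1): ∅ ∈ τ? Yes; X ∈ τ? Yes.
Axiom (T2/T3): check pairwise unions and intersections of members of τ.
Counterexample for (T2): {x2} ∪ {x3} = {x2, x3} ∉ τ. Therefore τ is NOT a topology.


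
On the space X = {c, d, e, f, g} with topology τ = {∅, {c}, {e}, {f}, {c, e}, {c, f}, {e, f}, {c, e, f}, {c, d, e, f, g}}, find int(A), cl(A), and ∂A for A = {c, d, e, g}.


int(A) = {c, e}, cl(A) = {c, d, e, g}, ∂A = {d, g}.

Closed sets in (X, τ) are complements of opens:
  closed(X, τ) = {∅, {d, g}, {c, d, g}, {d, e, g}, {d, f, g}, {c, d, e, g}, {c, d, f, g}, {d, e, f, g}, {c, d, e, f, g}}.
int(A) = ⋃ {U ∈ τ : U ⊆ A}. Opens contained in A: ∅, {c}, {e}, {c, e}.
Taking the union of these: int(A) = {c, e}.
cl(A) = ⋂ {C closed : A ⊆ C}. Closed sets containing A: {c, d, e, g}, {c, d, e, f, g}.
Intersecting these: cl(A) = {c, d, e, g}.
∂A = cl(A) ∖ int(A) = {c, d, e, g} ∖ {c, e} = {d, g}.


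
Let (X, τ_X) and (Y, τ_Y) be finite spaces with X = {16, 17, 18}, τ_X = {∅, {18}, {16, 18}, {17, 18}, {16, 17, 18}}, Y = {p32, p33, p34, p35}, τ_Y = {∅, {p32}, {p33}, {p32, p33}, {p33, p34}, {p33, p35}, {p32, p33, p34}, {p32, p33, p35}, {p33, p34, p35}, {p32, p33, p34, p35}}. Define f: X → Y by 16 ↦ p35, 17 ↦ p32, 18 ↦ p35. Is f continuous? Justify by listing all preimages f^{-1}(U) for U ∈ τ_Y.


f is NOT continuous.

Compute f^{-1}(U) for each U ∈ τ_Y:
  U = ∅: f^{-1}(U) = ∅ ∈ τ_X ✓.
  U = {p32}: f^{-1}(U) = {17} ∉ τ_X ✗.
  U = {p33}: f^{-1}(U) = ∅ ∈ τ_X ✓.
  U = {p32, p33}: f^{-1}(U) = {17} ∉ τ_X ✗.
  U = {p33, p34}: f^{-1}(U) = ∅ ∈ τ_X ✓.
  U = {p33, p35}: f^{-1}(U) = {16, 18} ∈ τ_X ✓.
  U = {p32, p33, p34}: f^{-1}(U) = {17} ∉ τ_X ✗.
  U = {p32, p33, p35}: f^{-1}(U) = {16, 17, 18} ∈ τ_X ✓.
  U = {p33, p34, p35}: f^{-1}(U) = {16, 18} ∈ τ_X ✓.
  U = {p32, p33, p34, p35}: f^{-1}(U) = {16, 17, 18} ∈ τ_X ✓.
Found U = {p32} with f^{-1}(U) = {17} not in τ_X. Therefore f is NOT continuous.


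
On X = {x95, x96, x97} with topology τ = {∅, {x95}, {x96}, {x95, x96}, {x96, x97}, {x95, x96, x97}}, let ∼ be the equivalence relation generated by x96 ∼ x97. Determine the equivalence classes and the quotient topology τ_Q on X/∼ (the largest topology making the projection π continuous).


X/∼ = {[x95], [x96=x97]}; |τ_Q| = 4.

Equivalence classes: [x95], [x96=x97].
Quotient map π: X → X/∼ sends x95 ↦ [x95], x96 ↦ [x96=x97], x97 ↦ [x96=x97].
For each subset V ⊆ X/∼, compute π^{-1}(V) ⊆ X and check whether π^{-1}(V) ∈ τ. V is open in τ_Q iff π^{-1}(V) ∈ τ.
  V = {}: π^{-1}(V) = ∅ ∈ τ ✓.
  V = {[x95]}: π^{-1}(V) = {x95} ∈ τ ✓.
  V = {[x96=x97]}: π^{-1}(V) = {x96, x97} ∈ τ ✓.
  V = {[x95], [x96=x97]}: π^{-1}(V) = {x95, x96, x97} ∈ τ ✓.
Open sets in the quotient: τ_Q = {{}, {[x95]}, {[x96=x97]}, {[x95], [x96=x97]}} (4 elements).


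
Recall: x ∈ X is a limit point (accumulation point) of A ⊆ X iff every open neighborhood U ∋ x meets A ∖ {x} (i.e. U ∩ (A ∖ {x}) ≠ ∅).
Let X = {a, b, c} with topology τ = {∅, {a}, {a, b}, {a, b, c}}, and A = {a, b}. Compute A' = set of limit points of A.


A' = {b, c}

For each x ∈ X, list the open sets U ∈ τ with x ∈ U, then check whether U ∩ (A ∖ {x}) ≠ ∅ for every such U.
  x = a: open {a} ∋ x has {a} ∩ (A ∖ {a}) = ∅, so x is NOT a limit point.
  x = b: opens ∋ x are {a, b}, {a, b, c}; each meets A ∖ {b}, so x IS a limit point.
  x = c: opens ∋ x are {a, b, c}; each meets A ∖ {c}, so x IS a limit point.
Collecting: A' = {b, c}.


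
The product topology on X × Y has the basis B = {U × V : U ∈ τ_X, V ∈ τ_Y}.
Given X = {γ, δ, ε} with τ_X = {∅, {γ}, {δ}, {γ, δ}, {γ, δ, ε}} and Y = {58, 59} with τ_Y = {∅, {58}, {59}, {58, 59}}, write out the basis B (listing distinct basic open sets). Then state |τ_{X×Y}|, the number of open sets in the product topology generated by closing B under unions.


Basis B = {∅ × ∅, {γ} × {58}, {γ} × {59}, {δ} × {58}, {δ} × {59}, {γ} × {58, 59}, {γ, δ} × {58}, {γ, δ} × {59}, {δ} × {58, 59}, {γ, δ, ε} × {58}, {γ, δ, ε} × {59}, {γ, δ} × {58, 59}, {γ, δ, ε} × {58, 59}}; |τ_{X×Y}| = 25.

Enumerate products U × V with U ∈ τ_X, V ∈ τ_Y (deduplicated):
  ∅ × ∅ = {} (∅)
  {γ} × {58} = {(γ,58)}
  {γ} × {59} = {(γ,59)}
  {δ} × {58} = {(δ,58)}
  {δ} × {59} = {(δ,59)}
  {γ} × {58, 59} = {(γ,58), (γ,59)}
  {γ, δ} × {58} = {(γ,58), (δ,58)}
  {γ, δ} × {59} = {(γ,59), (δ,59)}
  {δ} × {58, 59} = {(δ,58), (δ,59)}
  {γ, δ, ε} × {58} = {(γ,58), (δ,58), (ε,58)}
  {γ, δ, ε} × {59} = {(γ,59), (δ,59), (ε,59)}
  {γ, δ} × {58, 59} = {(γ,58), (γ,59), (δ,58), (δ,59)}
  {γ, δ, ε} × {58, 59} = {(γ,58), (γ,59), (δ,58), (δ,59), (ε,58), (ε,59)}
These 13 distinct sets form the basis B.
Close under arbitrary unions to get τ_{X×Y}; counting gives |τ_{X×Y}| = 25.


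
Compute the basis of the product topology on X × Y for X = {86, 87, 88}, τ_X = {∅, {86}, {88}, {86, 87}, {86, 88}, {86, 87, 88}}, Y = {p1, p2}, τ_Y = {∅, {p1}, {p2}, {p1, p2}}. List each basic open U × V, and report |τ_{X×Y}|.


Basis B = {∅ × ∅, {86} × {p1}, {86} × {p2}, {88} × {p1}, {88} × {p2}, {86} × {p1, p2}, {86, 87} × {p1}, {86, 88} × {p1}, {86, 87} × {p2}, {86, 88} × {p2}, {88} × {p1, p2}, {86, 87, 88} × {p1}, {86, 87, 88} × {p2}, {86, 87} × {p1, p2}, {86, 88} × {p1, p2}, {86, 87, 88} × {p1, p2}}; |τ_{X×Y}| = 36.

Enumerate products U × V with U ∈ τ_X, V ∈ τ_Y (deduplicated):
  ∅ × ∅ = {} (∅)
  {86} × {p1} = {(86,p1)}
  {86} × {p2} = {(86,p2)}
  {88} × {p1} = {(88,p1)}
  {88} × {p2} = {(88,p2)}
  {86} × {p1, p2} = {(86,p1), (86,p2)}
  {86, 87} × {p1} = {(86,p1), (87,p1)}
  {86, 88} × {p1} = {(86,p1), (88,p1)}
  {86, 87} × {p2} = {(86,p2), (87,p2)}
  {86, 88} × {p2} = {(86,p2), (88,p2)}
  {88} × {p1, p2} = {(88,p1), (88,p2)}
  {86, 87, 88} × {p1} = {(86,p1), (87,p1), (88,p1)}
  {86, 87, 88} × {p2} = {(86,p2), (87,p2), (88,p2)}
  {86, 87} × {p1, p2} = {(86,p1), (86,p2), (87,p1), (87,p2)}
  {86, 88} × {p1, p2} = {(86,p1), (86,p2), (88,p1), (88,p2)}
  {86, 87, 88} × {p1, p2} = {(86,p1), (86,p2), (87,p1), (87,p2), (88,p1), (88,p2)}
These 16 distinct sets form the basis B.
Close under arbitrary unions to get τ_{X×Y}; counting gives |τ_{X×Y}| = 36.


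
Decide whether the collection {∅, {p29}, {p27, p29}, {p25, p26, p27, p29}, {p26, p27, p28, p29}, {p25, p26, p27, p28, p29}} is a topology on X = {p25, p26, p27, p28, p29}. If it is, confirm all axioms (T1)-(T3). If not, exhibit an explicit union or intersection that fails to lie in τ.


τ is NOT a topology on X.

Axiom (T1): ∅ ∈ τ? Yes; X ∈ τ? Yes.
Axiom (T2/T3): check pairwise unions and intersections of members of τ.
Counterexample for (T3): {p25, p26, p27, p29} ∩ {p26, p27, p28, p29} = {p26, p27, p29} ∉ τ. Therefore τ is NOT a topology.


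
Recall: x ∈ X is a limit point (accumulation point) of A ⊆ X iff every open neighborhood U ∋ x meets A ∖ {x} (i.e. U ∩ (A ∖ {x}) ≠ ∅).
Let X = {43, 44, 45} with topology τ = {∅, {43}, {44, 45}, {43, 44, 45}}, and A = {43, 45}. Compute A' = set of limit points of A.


A' = {44}

For each x ∈ X, list the open sets U ∈ τ with x ∈ U, then check whether U ∩ (A ∖ {x}) ≠ ∅ for every such U.
  x = 43: open {43} ∋ x has {43} ∩ (A ∖ {43}) = ∅, so x is NOT a limit point.
  x = 44: opens ∋ x are {44, 45}, {43, 44, 45}; each meets A ∖ {44}, so x IS a limit point.
  x = 45: open {44, 45} ∋ x has {44, 45} ∩ (A ∖ {45}) = ∅, so x is NOT a limit point.
Collecting: A' = {44}.
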